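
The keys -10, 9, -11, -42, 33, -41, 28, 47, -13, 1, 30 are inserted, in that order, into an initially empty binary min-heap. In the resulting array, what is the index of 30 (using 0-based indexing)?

10

Insert -10:
  append -10 at index 0 → [-10] (no swap needed)
Insert 9:
  append 9 at index 1 → [-10, 9] (no swap needed)
Insert -11:
  append -11 at index 2 → [-10, 9, -11]
  -11 < parent -10 at index 0, swap → [-11, 9, -10]
Insert -42:
  append -42 at index 3 → [-11, 9, -10, -42]
  -42 < parent 9 at index 1, swap → [-11, -42, -10, 9]
  -42 < parent -11 at index 0, swap → [-42, -11, -10, 9]
Insert 33:
  append 33 at index 4 → [-42, -11, -10, 9, 33] (no swap needed)
Insert -41:
  append -41 at index 5 → [-42, -11, -10, 9, 33, -41]
  -41 < parent -10 at index 2, swap → [-42, -11, -41, 9, 33, -10]
Insert 28:
  append 28 at index 6 → [-42, -11, -41, 9, 33, -10, 28] (no swap needed)
Insert 47:
  append 47 at index 7 → [-42, -11, -41, 9, 33, -10, 28, 47] (no swap needed)
Insert -13:
  append -13 at index 8 → [-42, -11, -41, 9, 33, -10, 28, 47, -13]
  -13 < parent 9 at index 3, swap → [-42, -11, -41, -13, 33, -10, 28, 47, 9]
  -13 < parent -11 at index 1, swap → [-42, -13, -41, -11, 33, -10, 28, 47, 9]
Insert 1:
  append 1 at index 9 → [-42, -13, -41, -11, 33, -10, 28, 47, 9, 1]
  1 < parent 33 at index 4, swap → [-42, -13, -41, -11, 1, -10, 28, 47, 9, 33]
Insert 30:
  append 30 at index 10 → [-42, -13, -41, -11, 1, -10, 28, 47, 9, 33, 30] (no swap needed)
resulting array: [-42, -13, -41, -11, 1, -10, 28, 47, 9, 33, 30]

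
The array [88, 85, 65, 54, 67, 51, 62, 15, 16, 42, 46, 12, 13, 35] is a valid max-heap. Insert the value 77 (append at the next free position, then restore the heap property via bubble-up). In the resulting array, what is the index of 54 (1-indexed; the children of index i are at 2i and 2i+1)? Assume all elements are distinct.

append 77 at index 15 → [88, 85, 65, 54, 67, 51, 62, 15, 16, 42, 46, 12, 13, 35, 77]
77 > parent 62 at index 7, swap → [88, 85, 65, 54, 67, 51, 77, 15, 16, 42, 46, 12, 13, 35, 62]
77 > parent 65 at index 3, swap → [88, 85, 77, 54, 67, 51, 65, 15, 16, 42, 46, 12, 13, 35, 62]
resulting array: [88, 85, 77, 54, 67, 51, 65, 15, 16, 42, 46, 12, 13, 35, 62]

4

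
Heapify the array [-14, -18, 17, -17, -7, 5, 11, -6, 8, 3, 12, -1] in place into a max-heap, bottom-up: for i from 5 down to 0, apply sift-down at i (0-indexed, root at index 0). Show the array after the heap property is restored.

sift down from index 5: already satisfies heap property
sift down from index 4:
  -7 vs larger child 12 at index 10, swap → [-14, -18, 17, -17, 12, 5, 11, -6, 8, 3, -7, -1]
sift down from index 3:
  -17 vs larger child 8 at index 8, swap → [-14, -18, 17, 8, 12, 5, 11, -6, -17, 3, -7, -1]
sift down from index 2: already satisfies heap property
sift down from index 1:
  -18 vs larger child 12 at index 4, swap → [-14, 12, 17, 8, -18, 5, 11, -6, -17, 3, -7, -1]
  -18 vs larger child 3 at index 9, swap → [-14, 12, 17, 8, 3, 5, 11, -6, -17, -18, -7, -1]
sift down from index 0:
  -14 vs larger child 17 at index 2, swap → [17, 12, -14, 8, 3, 5, 11, -6, -17, -18, -7, -1]
  -14 vs larger child 11 at index 6, swap → [17, 12, 11, 8, 3, 5, -14, -6, -17, -18, -7, -1]

[17, 12, 11, 8, 3, 5, -14, -6, -17, -18, -7, -1]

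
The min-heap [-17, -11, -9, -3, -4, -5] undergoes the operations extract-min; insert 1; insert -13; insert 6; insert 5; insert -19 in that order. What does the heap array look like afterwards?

[-19, -13, -11, -3, -5, 1, -9, 6, 5, -4]

extract-min → returns -17:
  remove root -17; move last element -5 to root → [-5, -11, -9, -3, -4]
  -5 vs smaller child -11 at index 1, swap → [-11, -5, -9, -3, -4]
insert 1:
  append 1 at index 5 → [-11, -5, -9, -3, -4, 1] (no swap needed)
insert -13:
  append -13 at index 6 → [-11, -5, -9, -3, -4, 1, -13]
  -13 < parent -9 at index 2, swap → [-11, -5, -13, -3, -4, 1, -9]
  -13 < parent -11 at index 0, swap → [-13, -5, -11, -3, -4, 1, -9]
insert 6:
  append 6 at index 7 → [-13, -5, -11, -3, -4, 1, -9, 6] (no swap needed)
insert 5:
  append 5 at index 8 → [-13, -5, -11, -3, -4, 1, -9, 6, 5] (no swap needed)
insert -19:
  append -19 at index 9 → [-13, -5, -11, -3, -4, 1, -9, 6, 5, -19]
  -19 < parent -4 at index 4, swap → [-13, -5, -11, -3, -19, 1, -9, 6, 5, -4]
  -19 < parent -5 at index 1, swap → [-13, -19, -11, -3, -5, 1, -9, 6, 5, -4]
  -19 < parent -13 at index 0, swap → [-19, -13, -11, -3, -5, 1, -9, 6, 5, -4]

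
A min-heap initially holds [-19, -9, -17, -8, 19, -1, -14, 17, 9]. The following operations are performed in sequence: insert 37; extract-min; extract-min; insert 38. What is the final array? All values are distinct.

insert 37:
  append 37 at index 9 → [-19, -9, -17, -8, 19, -1, -14, 17, 9, 37] (no swap needed)
extract-min → returns -19:
  remove root -19; move last element 37 to root → [37, -9, -17, -8, 19, -1, -14, 17, 9]
  37 vs smaller child -17 at index 2, swap → [-17, -9, 37, -8, 19, -1, -14, 17, 9]
  37 vs smaller child -14 at index 6, swap → [-17, -9, -14, -8, 19, -1, 37, 17, 9]
extract-min → returns -17:
  remove root -17; move last element 9 to root → [9, -9, -14, -8, 19, -1, 37, 17]
  9 vs smaller child -14 at index 2, swap → [-14, -9, 9, -8, 19, -1, 37, 17]
  9 vs smaller child -1 at index 5, swap → [-14, -9, -1, -8, 19, 9, 37, 17]
insert 38:
  append 38 at index 8 → [-14, -9, -1, -8, 19, 9, 37, 17, 38] (no swap needed)

[-14, -9, -1, -8, 19, 9, 37, 17, 38]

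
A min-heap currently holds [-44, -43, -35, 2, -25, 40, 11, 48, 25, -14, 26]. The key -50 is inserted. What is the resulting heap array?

append -50 at index 11 → [-44, -43, -35, 2, -25, 40, 11, 48, 25, -14, 26, -50]
-50 < parent 40 at index 5, swap → [-44, -43, -35, 2, -25, -50, 11, 48, 25, -14, 26, 40]
-50 < parent -35 at index 2, swap → [-44, -43, -50, 2, -25, -35, 11, 48, 25, -14, 26, 40]
-50 < parent -44 at index 0, swap → [-50, -43, -44, 2, -25, -35, 11, 48, 25, -14, 26, 40]

[-50, -43, -44, 2, -25, -35, 11, 48, 25, -14, 26, 40]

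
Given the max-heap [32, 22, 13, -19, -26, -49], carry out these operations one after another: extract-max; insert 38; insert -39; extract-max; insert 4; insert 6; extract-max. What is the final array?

[13, 6, 4, -19, -26, -39, -49]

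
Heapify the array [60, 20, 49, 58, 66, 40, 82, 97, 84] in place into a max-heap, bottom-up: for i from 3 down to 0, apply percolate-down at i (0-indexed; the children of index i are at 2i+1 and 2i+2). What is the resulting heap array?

[97, 84, 82, 60, 66, 40, 49, 58, 20]

sift down from index 3:
  58 vs larger child 97 at index 7, swap → [60, 20, 49, 97, 66, 40, 82, 58, 84]
sift down from index 2:
  49 vs larger child 82 at index 6, swap → [60, 20, 82, 97, 66, 40, 49, 58, 84]
sift down from index 1:
  20 vs larger child 97 at index 3, swap → [60, 97, 82, 20, 66, 40, 49, 58, 84]
  20 vs larger child 84 at index 8, swap → [60, 97, 82, 84, 66, 40, 49, 58, 20]
sift down from index 0:
  60 vs larger child 97 at index 1, swap → [97, 60, 82, 84, 66, 40, 49, 58, 20]
  60 vs larger child 84 at index 3, swap → [97, 84, 82, 60, 66, 40, 49, 58, 20]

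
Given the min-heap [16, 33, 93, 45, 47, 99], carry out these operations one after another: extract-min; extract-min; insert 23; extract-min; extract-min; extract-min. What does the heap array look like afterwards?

extract-min → returns 16:
  remove root 16; move last element 99 to root → [99, 33, 93, 45, 47]
  99 vs smaller child 33 at index 1, swap → [33, 99, 93, 45, 47]
  99 vs smaller child 45 at index 3, swap → [33, 45, 93, 99, 47]
extract-min → returns 33:
  remove root 33; move last element 47 to root → [47, 45, 93, 99]
  47 vs smaller child 45 at index 1, swap → [45, 47, 93, 99]
insert 23:
  append 23 at index 4 → [45, 47, 93, 99, 23]
  23 < parent 47 at index 1, swap → [45, 23, 93, 99, 47]
  23 < parent 45 at index 0, swap → [23, 45, 93, 99, 47]
extract-min → returns 23:
  remove root 23; move last element 47 to root → [47, 45, 93, 99]
  47 vs smaller child 45 at index 1, swap → [45, 47, 93, 99]
extract-min → returns 45:
  remove root 45; move last element 99 to root → [99, 47, 93]
  99 vs smaller child 47 at index 1, swap → [47, 99, 93]
extract-min → returns 47:
  remove root 47; move last element 93 to root → [93, 99] (no swap needed)

[93, 99]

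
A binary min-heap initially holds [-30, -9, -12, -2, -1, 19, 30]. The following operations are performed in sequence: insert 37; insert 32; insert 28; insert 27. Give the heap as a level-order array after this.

insert 37:
  append 37 at index 7 → [-30, -9, -12, -2, -1, 19, 30, 37] (no swap needed)
insert 32:
  append 32 at index 8 → [-30, -9, -12, -2, -1, 19, 30, 37, 32] (no swap needed)
insert 28:
  append 28 at index 9 → [-30, -9, -12, -2, -1, 19, 30, 37, 32, 28] (no swap needed)
insert 27:
  append 27 at index 10 → [-30, -9, -12, -2, -1, 19, 30, 37, 32, 28, 27] (no swap needed)

[-30, -9, -12, -2, -1, 19, 30, 37, 32, 28, 27]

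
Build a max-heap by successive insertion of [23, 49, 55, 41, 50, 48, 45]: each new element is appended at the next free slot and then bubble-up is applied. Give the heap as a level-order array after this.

[55, 50, 49, 23, 41, 48, 45]

Insert 23:
  append 23 at index 0 → [23] (no swap needed)
Insert 49:
  append 49 at index 1 → [23, 49]
  49 > parent 23 at index 0, swap → [49, 23]
Insert 55:
  append 55 at index 2 → [49, 23, 55]
  55 > parent 49 at index 0, swap → [55, 23, 49]
Insert 41:
  append 41 at index 3 → [55, 23, 49, 41]
  41 > parent 23 at index 1, swap → [55, 41, 49, 23]
Insert 50:
  append 50 at index 4 → [55, 41, 49, 23, 50]
  50 > parent 41 at index 1, swap → [55, 50, 49, 23, 41]
Insert 48:
  append 48 at index 5 → [55, 50, 49, 23, 41, 48] (no swap needed)
Insert 45:
  append 45 at index 6 → [55, 50, 49, 23, 41, 48, 45] (no swap needed)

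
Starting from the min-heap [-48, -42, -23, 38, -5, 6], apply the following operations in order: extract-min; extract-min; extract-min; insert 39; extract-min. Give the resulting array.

extract-min → returns -48:
  remove root -48; move last element 6 to root → [6, -42, -23, 38, -5]
  6 vs smaller child -42 at index 1, swap → [-42, 6, -23, 38, -5]
  6 vs smaller child -5 at index 4, swap → [-42, -5, -23, 38, 6]
extract-min → returns -42:
  remove root -42; move last element 6 to root → [6, -5, -23, 38]
  6 vs smaller child -23 at index 2, swap → [-23, -5, 6, 38]
extract-min → returns -23:
  remove root -23; move last element 38 to root → [38, -5, 6]
  38 vs smaller child -5 at index 1, swap → [-5, 38, 6]
insert 39:
  append 39 at index 3 → [-5, 38, 6, 39] (no swap needed)
extract-min → returns -5:
  remove root -5; move last element 39 to root → [39, 38, 6]
  39 vs smaller child 6 at index 2, swap → [6, 38, 39]

[6, 38, 39]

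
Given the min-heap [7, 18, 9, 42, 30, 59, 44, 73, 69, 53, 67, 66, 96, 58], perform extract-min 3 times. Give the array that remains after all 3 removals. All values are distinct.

[30, 42, 44, 66, 53, 59, 58, 73, 69, 96, 67]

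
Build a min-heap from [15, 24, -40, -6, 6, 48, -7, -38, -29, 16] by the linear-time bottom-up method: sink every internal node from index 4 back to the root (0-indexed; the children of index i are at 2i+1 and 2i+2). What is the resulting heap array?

[-40, -38, -7, -29, 6, 48, 15, -6, 24, 16]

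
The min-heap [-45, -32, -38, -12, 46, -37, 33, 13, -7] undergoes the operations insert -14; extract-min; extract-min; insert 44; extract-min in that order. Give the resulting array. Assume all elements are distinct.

[-32, -14, -7, -12, 44, 46, 33, 13]

insert -14:
  append -14 at index 9 → [-45, -32, -38, -12, 46, -37, 33, 13, -7, -14]
  -14 < parent 46 at index 4, swap → [-45, -32, -38, -12, -14, -37, 33, 13, -7, 46]
extract-min → returns -45:
  remove root -45; move last element 46 to root → [46, -32, -38, -12, -14, -37, 33, 13, -7]
  46 vs smaller child -38 at index 2, swap → [-38, -32, 46, -12, -14, -37, 33, 13, -7]
  46 vs smaller child -37 at index 5, swap → [-38, -32, -37, -12, -14, 46, 33, 13, -7]
extract-min → returns -38:
  remove root -38; move last element -7 to root → [-7, -32, -37, -12, -14, 46, 33, 13]
  -7 vs smaller child -37 at index 2, swap → [-37, -32, -7, -12, -14, 46, 33, 13]
insert 44:
  append 44 at index 8 → [-37, -32, -7, -12, -14, 46, 33, 13, 44] (no swap needed)
extract-min → returns -37:
  remove root -37; move last element 44 to root → [44, -32, -7, -12, -14, 46, 33, 13]
  44 vs smaller child -32 at index 1, swap → [-32, 44, -7, -12, -14, 46, 33, 13]
  44 vs smaller child -14 at index 4, swap → [-32, -14, -7, -12, 44, 46, 33, 13]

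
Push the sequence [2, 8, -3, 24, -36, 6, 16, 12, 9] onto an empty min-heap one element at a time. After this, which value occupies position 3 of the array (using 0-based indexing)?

Insert 2:
  append 2 at index 0 → [2] (no swap needed)
Insert 8:
  append 8 at index 1 → [2, 8] (no swap needed)
Insert -3:
  append -3 at index 2 → [2, 8, -3]
  -3 < parent 2 at index 0, swap → [-3, 8, 2]
Insert 24:
  append 24 at index 3 → [-3, 8, 2, 24] (no swap needed)
Insert -36:
  append -36 at index 4 → [-3, 8, 2, 24, -36]
  -36 < parent 8 at index 1, swap → [-3, -36, 2, 24, 8]
  -36 < parent -3 at index 0, swap → [-36, -3, 2, 24, 8]
Insert 6:
  append 6 at index 5 → [-36, -3, 2, 24, 8, 6] (no swap needed)
Insert 16:
  append 16 at index 6 → [-36, -3, 2, 24, 8, 6, 16] (no swap needed)
Insert 12:
  append 12 at index 7 → [-36, -3, 2, 24, 8, 6, 16, 12]
  12 < parent 24 at index 3, swap → [-36, -3, 2, 12, 8, 6, 16, 24]
Insert 9:
  append 9 at index 8 → [-36, -3, 2, 12, 8, 6, 16, 24, 9]
  9 < parent 12 at index 3, swap → [-36, -3, 2, 9, 8, 6, 16, 24, 12]
resulting array: [-36, -3, 2, 9, 8, 6, 16, 24, 12]

9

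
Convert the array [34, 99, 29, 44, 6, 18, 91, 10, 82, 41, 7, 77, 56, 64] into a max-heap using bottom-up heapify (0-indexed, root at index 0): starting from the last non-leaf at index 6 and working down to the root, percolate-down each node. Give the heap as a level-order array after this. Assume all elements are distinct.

[99, 82, 91, 44, 41, 77, 64, 10, 34, 6, 7, 18, 56, 29]

sift down from index 6: already satisfies heap property
sift down from index 5:
  18 vs larger child 77 at index 11, swap → [34, 99, 29, 44, 6, 77, 91, 10, 82, 41, 7, 18, 56, 64]
sift down from index 4:
  6 vs larger child 41 at index 9, swap → [34, 99, 29, 44, 41, 77, 91, 10, 82, 6, 7, 18, 56, 64]
sift down from index 3:
  44 vs larger child 82 at index 8, swap → [34, 99, 29, 82, 41, 77, 91, 10, 44, 6, 7, 18, 56, 64]
sift down from index 2:
  29 vs larger child 91 at index 6, swap → [34, 99, 91, 82, 41, 77, 29, 10, 44, 6, 7, 18, 56, 64]
  29 vs only child 64 at index 13, swap → [34, 99, 91, 82, 41, 77, 64, 10, 44, 6, 7, 18, 56, 29]
sift down from index 1: already satisfies heap property
sift down from index 0:
  34 vs larger child 99 at index 1, swap → [99, 34, 91, 82, 41, 77, 64, 10, 44, 6, 7, 18, 56, 29]
  34 vs larger child 82 at index 3, swap → [99, 82, 91, 34, 41, 77, 64, 10, 44, 6, 7, 18, 56, 29]
  34 vs larger child 44 at index 8, swap → [99, 82, 91, 44, 41, 77, 64, 10, 34, 6, 7, 18, 56, 29]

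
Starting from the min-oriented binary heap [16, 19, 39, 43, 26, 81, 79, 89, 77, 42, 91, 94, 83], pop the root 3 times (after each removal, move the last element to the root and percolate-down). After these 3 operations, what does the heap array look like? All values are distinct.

extract-min #1 returns 16:
  remove root 16; move last element 83 to root → [83, 19, 39, 43, 26, 81, 79, 89, 77, 42, 91, 94]
  83 vs smaller child 19 at index 1, swap → [19, 83, 39, 43, 26, 81, 79, 89, 77, 42, 91, 94]
  83 vs smaller child 26 at index 4, swap → [19, 26, 39, 43, 83, 81, 79, 89, 77, 42, 91, 94]
  83 vs smaller child 42 at index 9, swap → [19, 26, 39, 43, 42, 81, 79, 89, 77, 83, 91, 94]
extract-min #2 returns 19:
  remove root 19; move last element 94 to root → [94, 26, 39, 43, 42, 81, 79, 89, 77, 83, 91]
  94 vs smaller child 26 at index 1, swap → [26, 94, 39, 43, 42, 81, 79, 89, 77, 83, 91]
  94 vs smaller child 42 at index 4, swap → [26, 42, 39, 43, 94, 81, 79, 89, 77, 83, 91]
  94 vs smaller child 83 at index 9, swap → [26, 42, 39, 43, 83, 81, 79, 89, 77, 94, 91]
extract-min #3 returns 26:
  remove root 26; move last element 91 to root → [91, 42, 39, 43, 83, 81, 79, 89, 77, 94]
  91 vs smaller child 39 at index 2, swap → [39, 42, 91, 43, 83, 81, 79, 89, 77, 94]
  91 vs smaller child 79 at index 6, swap → [39, 42, 79, 43, 83, 81, 91, 89, 77, 94]

[39, 42, 79, 43, 83, 81, 91, 89, 77, 94]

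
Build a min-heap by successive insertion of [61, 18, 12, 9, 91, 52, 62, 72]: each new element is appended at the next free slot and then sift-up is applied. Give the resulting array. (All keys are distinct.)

Insert 61:
  append 61 at index 0 → [61] (no swap needed)
Insert 18:
  append 18 at index 1 → [61, 18]
  18 < parent 61 at index 0, swap → [18, 61]
Insert 12:
  append 12 at index 2 → [18, 61, 12]
  12 < parent 18 at index 0, swap → [12, 61, 18]
Insert 9:
  append 9 at index 3 → [12, 61, 18, 9]
  9 < parent 61 at index 1, swap → [12, 9, 18, 61]
  9 < parent 12 at index 0, swap → [9, 12, 18, 61]
Insert 91:
  append 91 at index 4 → [9, 12, 18, 61, 91] (no swap needed)
Insert 52:
  append 52 at index 5 → [9, 12, 18, 61, 91, 52] (no swap needed)
Insert 62:
  append 62 at index 6 → [9, 12, 18, 61, 91, 52, 62] (no swap needed)
Insert 72:
  append 72 at index 7 → [9, 12, 18, 61, 91, 52, 62, 72] (no swap needed)

[9, 12, 18, 61, 91, 52, 62, 72]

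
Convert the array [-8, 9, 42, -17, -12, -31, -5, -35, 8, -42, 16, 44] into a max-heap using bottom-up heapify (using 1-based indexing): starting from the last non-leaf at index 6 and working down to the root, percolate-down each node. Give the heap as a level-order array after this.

[44, 16, 42, 8, 9, -8, -5, -35, -17, -42, -12, -31]

sift down from index 6:
  -31 vs only child 44 at index 12, swap → [-8, 9, 42, -17, -12, 44, -5, -35, 8, -42, 16, -31]
sift down from index 5:
  -12 vs larger child 16 at index 11, swap → [-8, 9, 42, -17, 16, 44, -5, -35, 8, -42, -12, -31]
sift down from index 4:
  -17 vs larger child 8 at index 9, swap → [-8, 9, 42, 8, 16, 44, -5, -35, -17, -42, -12, -31]
sift down from index 3:
  42 vs larger child 44 at index 6, swap → [-8, 9, 44, 8, 16, 42, -5, -35, -17, -42, -12, -31]
sift down from index 2:
  9 vs larger child 16 at index 5, swap → [-8, 16, 44, 8, 9, 42, -5, -35, -17, -42, -12, -31]
sift down from index 1:
  -8 vs larger child 44 at index 3, swap → [44, 16, -8, 8, 9, 42, -5, -35, -17, -42, -12, -31]
  -8 vs larger child 42 at index 6, swap → [44, 16, 42, 8, 9, -8, -5, -35, -17, -42, -12, -31]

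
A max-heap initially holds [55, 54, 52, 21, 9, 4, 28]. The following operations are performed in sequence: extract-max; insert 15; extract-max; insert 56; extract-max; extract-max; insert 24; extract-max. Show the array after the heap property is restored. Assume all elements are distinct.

[24, 21, 15, 4, 9]

extract-max → returns 55:
  remove root 55; move last element 28 to root → [28, 54, 52, 21, 9, 4]
  28 vs larger child 54 at index 1, swap → [54, 28, 52, 21, 9, 4]
insert 15:
  append 15 at index 6 → [54, 28, 52, 21, 9, 4, 15] (no swap needed)
extract-max → returns 54:
  remove root 54; move last element 15 to root → [15, 28, 52, 21, 9, 4]
  15 vs larger child 52 at index 2, swap → [52, 28, 15, 21, 9, 4]
insert 56:
  append 56 at index 6 → [52, 28, 15, 21, 9, 4, 56]
  56 > parent 15 at index 2, swap → [52, 28, 56, 21, 9, 4, 15]
  56 > parent 52 at index 0, swap → [56, 28, 52, 21, 9, 4, 15]
extract-max → returns 56:
  remove root 56; move last element 15 to root → [15, 28, 52, 21, 9, 4]
  15 vs larger child 52 at index 2, swap → [52, 28, 15, 21, 9, 4]
extract-max → returns 52:
  remove root 52; move last element 4 to root → [4, 28, 15, 21, 9]
  4 vs larger child 28 at index 1, swap → [28, 4, 15, 21, 9]
  4 vs larger child 21 at index 3, swap → [28, 21, 15, 4, 9]
insert 24:
  append 24 at index 5 → [28, 21, 15, 4, 9, 24]
  24 > parent 15 at index 2, swap → [28, 21, 24, 4, 9, 15]
extract-max → returns 28:
  remove root 28; move last element 15 to root → [15, 21, 24, 4, 9]
  15 vs larger child 24 at index 2, swap → [24, 21, 15, 4, 9]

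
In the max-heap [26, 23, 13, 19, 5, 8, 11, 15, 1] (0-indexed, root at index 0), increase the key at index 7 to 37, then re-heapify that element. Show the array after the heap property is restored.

set index 7 from 15 to 37 → [26, 23, 13, 19, 5, 8, 11, 37, 1]
37 > parent 19 at index 3, swap → [26, 23, 13, 37, 5, 8, 11, 19, 1]
37 > parent 23 at index 1, swap → [26, 37, 13, 23, 5, 8, 11, 19, 1]
37 > parent 26 at index 0, swap → [37, 26, 13, 23, 5, 8, 11, 19, 1]

[37, 26, 13, 23, 5, 8, 11, 19, 1]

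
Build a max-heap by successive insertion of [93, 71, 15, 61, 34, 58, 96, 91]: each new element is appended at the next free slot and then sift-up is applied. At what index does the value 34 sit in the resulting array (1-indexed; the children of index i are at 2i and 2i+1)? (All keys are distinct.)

5

Insert 93:
  append 93 at index 1 → [93] (no swap needed)
Insert 71:
  append 71 at index 2 → [93, 71] (no swap needed)
Insert 15:
  append 15 at index 3 → [93, 71, 15] (no swap needed)
Insert 61:
  append 61 at index 4 → [93, 71, 15, 61] (no swap needed)
Insert 34:
  append 34 at index 5 → [93, 71, 15, 61, 34] (no swap needed)
Insert 58:
  append 58 at index 6 → [93, 71, 15, 61, 34, 58]
  58 > parent 15 at index 3, swap → [93, 71, 58, 61, 34, 15]
Insert 96:
  append 96 at index 7 → [93, 71, 58, 61, 34, 15, 96]
  96 > parent 58 at index 3, swap → [93, 71, 96, 61, 34, 15, 58]
  96 > parent 93 at index 1, swap → [96, 71, 93, 61, 34, 15, 58]
Insert 91:
  append 91 at index 8 → [96, 71, 93, 61, 34, 15, 58, 91]
  91 > parent 61 at index 4, swap → [96, 71, 93, 91, 34, 15, 58, 61]
  91 > parent 71 at index 2, swap → [96, 91, 93, 71, 34, 15, 58, 61]
resulting array: [96, 91, 93, 71, 34, 15, 58, 61]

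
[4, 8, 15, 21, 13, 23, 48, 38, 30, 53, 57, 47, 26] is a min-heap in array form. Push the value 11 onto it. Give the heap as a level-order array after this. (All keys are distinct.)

append 11 at index 13 → [4, 8, 15, 21, 13, 23, 48, 38, 30, 53, 57, 47, 26, 11]
11 < parent 48 at index 6, swap → [4, 8, 15, 21, 13, 23, 11, 38, 30, 53, 57, 47, 26, 48]
11 < parent 15 at index 2, swap → [4, 8, 11, 21, 13, 23, 15, 38, 30, 53, 57, 47, 26, 48]

[4, 8, 11, 21, 13, 23, 15, 38, 30, 53, 57, 47, 26, 48]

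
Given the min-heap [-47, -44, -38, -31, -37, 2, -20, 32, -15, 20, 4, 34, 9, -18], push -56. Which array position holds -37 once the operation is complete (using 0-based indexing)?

4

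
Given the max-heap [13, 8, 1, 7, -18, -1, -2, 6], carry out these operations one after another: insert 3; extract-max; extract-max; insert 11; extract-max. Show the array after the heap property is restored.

[7, 6, 1, 3, -18, -1, -2]

insert 3:
  append 3 at index 8 → [13, 8, 1, 7, -18, -1, -2, 6, 3] (no swap needed)
extract-max → returns 13:
  remove root 13; move last element 3 to root → [3, 8, 1, 7, -18, -1, -2, 6]
  3 vs larger child 8 at index 1, swap → [8, 3, 1, 7, -18, -1, -2, 6]
  3 vs larger child 7 at index 3, swap → [8, 7, 1, 3, -18, -1, -2, 6]
  3 vs only child 6 at index 7, swap → [8, 7, 1, 6, -18, -1, -2, 3]
extract-max → returns 8:
  remove root 8; move last element 3 to root → [3, 7, 1, 6, -18, -1, -2]
  3 vs larger child 7 at index 1, swap → [7, 3, 1, 6, -18, -1, -2]
  3 vs larger child 6 at index 3, swap → [7, 6, 1, 3, -18, -1, -2]
insert 11:
  append 11 at index 7 → [7, 6, 1, 3, -18, -1, -2, 11]
  11 > parent 3 at index 3, swap → [7, 6, 1, 11, -18, -1, -2, 3]
  11 > parent 6 at index 1, swap → [7, 11, 1, 6, -18, -1, -2, 3]
  11 > parent 7 at index 0, swap → [11, 7, 1, 6, -18, -1, -2, 3]
extract-max → returns 11:
  remove root 11; move last element 3 to root → [3, 7, 1, 6, -18, -1, -2]
  3 vs larger child 7 at index 1, swap → [7, 3, 1, 6, -18, -1, -2]
  3 vs larger child 6 at index 3, swap → [7, 6, 1, 3, -18, -1, -2]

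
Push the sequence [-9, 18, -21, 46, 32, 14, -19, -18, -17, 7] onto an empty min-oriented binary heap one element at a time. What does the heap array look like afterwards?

[-21, -18, -19, -17, 7, 14, -9, 46, 18, 32]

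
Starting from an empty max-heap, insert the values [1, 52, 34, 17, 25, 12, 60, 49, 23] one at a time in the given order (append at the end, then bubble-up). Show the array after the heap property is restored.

[60, 49, 52, 25, 17, 12, 34, 1, 23]

Insert 1:
  append 1 at index 0 → [1] (no swap needed)
Insert 52:
  append 52 at index 1 → [1, 52]
  52 > parent 1 at index 0, swap → [52, 1]
Insert 34:
  append 34 at index 2 → [52, 1, 34] (no swap needed)
Insert 17:
  append 17 at index 3 → [52, 1, 34, 17]
  17 > parent 1 at index 1, swap → [52, 17, 34, 1]
Insert 25:
  append 25 at index 4 → [52, 17, 34, 1, 25]
  25 > parent 17 at index 1, swap → [52, 25, 34, 1, 17]
Insert 12:
  append 12 at index 5 → [52, 25, 34, 1, 17, 12] (no swap needed)
Insert 60:
  append 60 at index 6 → [52, 25, 34, 1, 17, 12, 60]
  60 > parent 34 at index 2, swap → [52, 25, 60, 1, 17, 12, 34]
  60 > parent 52 at index 0, swap → [60, 25, 52, 1, 17, 12, 34]
Insert 49:
  append 49 at index 7 → [60, 25, 52, 1, 17, 12, 34, 49]
  49 > parent 1 at index 3, swap → [60, 25, 52, 49, 17, 12, 34, 1]
  49 > parent 25 at index 1, swap → [60, 49, 52, 25, 17, 12, 34, 1]
Insert 23:
  append 23 at index 8 → [60, 49, 52, 25, 17, 12, 34, 1, 23] (no swap needed)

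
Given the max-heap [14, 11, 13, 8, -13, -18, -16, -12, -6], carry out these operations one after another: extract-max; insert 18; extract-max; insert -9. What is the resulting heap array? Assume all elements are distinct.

[13, 11, -6, 8, -13, -18, -16, -12, -9]

extract-max → returns 14:
  remove root 14; move last element -6 to root → [-6, 11, 13, 8, -13, -18, -16, -12]
  -6 vs larger child 13 at index 2, swap → [13, 11, -6, 8, -13, -18, -16, -12]
insert 18:
  append 18 at index 8 → [13, 11, -6, 8, -13, -18, -16, -12, 18]
  18 > parent 8 at index 3, swap → [13, 11, -6, 18, -13, -18, -16, -12, 8]
  18 > parent 11 at index 1, swap → [13, 18, -6, 11, -13, -18, -16, -12, 8]
  18 > parent 13 at index 0, swap → [18, 13, -6, 11, -13, -18, -16, -12, 8]
extract-max → returns 18:
  remove root 18; move last element 8 to root → [8, 13, -6, 11, -13, -18, -16, -12]
  8 vs larger child 13 at index 1, swap → [13, 8, -6, 11, -13, -18, -16, -12]
  8 vs larger child 11 at index 3, swap → [13, 11, -6, 8, -13, -18, -16, -12]
insert -9:
  append -9 at index 8 → [13, 11, -6, 8, -13, -18, -16, -12, -9] (no swap needed)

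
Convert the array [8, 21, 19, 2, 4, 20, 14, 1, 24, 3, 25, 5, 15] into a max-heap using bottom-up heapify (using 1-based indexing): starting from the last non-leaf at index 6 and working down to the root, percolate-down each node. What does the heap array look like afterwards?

[25, 24, 20, 8, 21, 19, 14, 1, 2, 3, 4, 5, 15]

sift down from index 6: already satisfies heap property
sift down from index 5:
  4 vs larger child 25 at index 11, swap → [8, 21, 19, 2, 25, 20, 14, 1, 24, 3, 4, 5, 15]
sift down from index 4:
  2 vs larger child 24 at index 9, swap → [8, 21, 19, 24, 25, 20, 14, 1, 2, 3, 4, 5, 15]
sift down from index 3:
  19 vs larger child 20 at index 6, swap → [8, 21, 20, 24, 25, 19, 14, 1, 2, 3, 4, 5, 15]
sift down from index 2:
  21 vs larger child 25 at index 5, swap → [8, 25, 20, 24, 21, 19, 14, 1, 2, 3, 4, 5, 15]
sift down from index 1:
  8 vs larger child 25 at index 2, swap → [25, 8, 20, 24, 21, 19, 14, 1, 2, 3, 4, 5, 15]
  8 vs larger child 24 at index 4, swap → [25, 24, 20, 8, 21, 19, 14, 1, 2, 3, 4, 5, 15]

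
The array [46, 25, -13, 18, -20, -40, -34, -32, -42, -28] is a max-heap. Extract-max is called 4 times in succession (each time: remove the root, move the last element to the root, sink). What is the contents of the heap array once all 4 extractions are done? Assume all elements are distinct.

[-20, -28, -32, -34, -42, -40]

extract-max #1 returns 46:
  remove root 46; move last element -28 to root → [-28, 25, -13, 18, -20, -40, -34, -32, -42]
  -28 vs larger child 25 at index 1, swap → [25, -28, -13, 18, -20, -40, -34, -32, -42]
  -28 vs larger child 18 at index 3, swap → [25, 18, -13, -28, -20, -40, -34, -32, -42]
extract-max #2 returns 25:
  remove root 25; move last element -42 to root → [-42, 18, -13, -28, -20, -40, -34, -32]
  -42 vs larger child 18 at index 1, swap → [18, -42, -13, -28, -20, -40, -34, -32]
  -42 vs larger child -20 at index 4, swap → [18, -20, -13, -28, -42, -40, -34, -32]
extract-max #3 returns 18:
  remove root 18; move last element -32 to root → [-32, -20, -13, -28, -42, -40, -34]
  -32 vs larger child -13 at index 2, swap → [-13, -20, -32, -28, -42, -40, -34]
extract-max #4 returns -13:
  remove root -13; move last element -34 to root → [-34, -20, -32, -28, -42, -40]
  -34 vs larger child -20 at index 1, swap → [-20, -34, -32, -28, -42, -40]
  -34 vs larger child -28 at index 3, swap → [-20, -28, -32, -34, -42, -40]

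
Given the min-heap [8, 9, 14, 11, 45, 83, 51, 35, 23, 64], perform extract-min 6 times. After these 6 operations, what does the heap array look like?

extract-min #1 returns 8:
  remove root 8; move last element 64 to root → [64, 9, 14, 11, 45, 83, 51, 35, 23]
  64 vs smaller child 9 at index 1, swap → [9, 64, 14, 11, 45, 83, 51, 35, 23]
  64 vs smaller child 11 at index 3, swap → [9, 11, 14, 64, 45, 83, 51, 35, 23]
  64 vs smaller child 23 at index 8, swap → [9, 11, 14, 23, 45, 83, 51, 35, 64]
extract-min #2 returns 9:
  remove root 9; move last element 64 to root → [64, 11, 14, 23, 45, 83, 51, 35]
  64 vs smaller child 11 at index 1, swap → [11, 64, 14, 23, 45, 83, 51, 35]
  64 vs smaller child 23 at index 3, swap → [11, 23, 14, 64, 45, 83, 51, 35]
  64 vs only child 35 at index 7, swap → [11, 23, 14, 35, 45, 83, 51, 64]
extract-min #3 returns 11:
  remove root 11; move last element 64 to root → [64, 23, 14, 35, 45, 83, 51]
  64 vs smaller child 14 at index 2, swap → [14, 23, 64, 35, 45, 83, 51]
  64 vs smaller child 51 at index 6, swap → [14, 23, 51, 35, 45, 83, 64]
extract-min #4 returns 14:
  remove root 14; move last element 64 to root → [64, 23, 51, 35, 45, 83]
  64 vs smaller child 23 at index 1, swap → [23, 64, 51, 35, 45, 83]
  64 vs smaller child 35 at index 3, swap → [23, 35, 51, 64, 45, 83]
extract-min #5 returns 23:
  remove root 23; move last element 83 to root → [83, 35, 51, 64, 45]
  83 vs smaller child 35 at index 1, swap → [35, 83, 51, 64, 45]
  83 vs smaller child 45 at index 4, swap → [35, 45, 51, 64, 83]
extract-min #6 returns 35:
  remove root 35; move last element 83 to root → [83, 45, 51, 64]
  83 vs smaller child 45 at index 1, swap → [45, 83, 51, 64]
  83 vs only child 64 at index 3, swap → [45, 64, 51, 83]

[45, 64, 51, 83]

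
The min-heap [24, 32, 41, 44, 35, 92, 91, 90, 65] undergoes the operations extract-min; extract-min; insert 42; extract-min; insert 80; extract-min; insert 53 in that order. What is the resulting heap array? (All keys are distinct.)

[42, 44, 90, 53, 65, 92, 91, 80]

extract-min → returns 24:
  remove root 24; move last element 65 to root → [65, 32, 41, 44, 35, 92, 91, 90]
  65 vs smaller child 32 at index 1, swap → [32, 65, 41, 44, 35, 92, 91, 90]
  65 vs smaller child 35 at index 4, swap → [32, 35, 41, 44, 65, 92, 91, 90]
extract-min → returns 32:
  remove root 32; move last element 90 to root → [90, 35, 41, 44, 65, 92, 91]
  90 vs smaller child 35 at index 1, swap → [35, 90, 41, 44, 65, 92, 91]
  90 vs smaller child 44 at index 3, swap → [35, 44, 41, 90, 65, 92, 91]
insert 42:
  append 42 at index 7 → [35, 44, 41, 90, 65, 92, 91, 42]
  42 < parent 90 at index 3, swap → [35, 44, 41, 42, 65, 92, 91, 90]
  42 < parent 44 at index 1, swap → [35, 42, 41, 44, 65, 92, 91, 90]
extract-min → returns 35:
  remove root 35; move last element 90 to root → [90, 42, 41, 44, 65, 92, 91]
  90 vs smaller child 41 at index 2, swap → [41, 42, 90, 44, 65, 92, 91]
insert 80:
  append 80 at index 7 → [41, 42, 90, 44, 65, 92, 91, 80] (no swap needed)
extract-min → returns 41:
  remove root 41; move last element 80 to root → [80, 42, 90, 44, 65, 92, 91]
  80 vs smaller child 42 at index 1, swap → [42, 80, 90, 44, 65, 92, 91]
  80 vs smaller child 44 at index 3, swap → [42, 44, 90, 80, 65, 92, 91]
insert 53:
  append 53 at index 7 → [42, 44, 90, 80, 65, 92, 91, 53]
  53 < parent 80 at index 3, swap → [42, 44, 90, 53, 65, 92, 91, 80]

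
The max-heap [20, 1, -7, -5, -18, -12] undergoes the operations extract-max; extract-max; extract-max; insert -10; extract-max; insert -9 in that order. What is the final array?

[-9, -10, -18, -12]

extract-max → returns 20:
  remove root 20; move last element -12 to root → [-12, 1, -7, -5, -18]
  -12 vs larger child 1 at index 1, swap → [1, -12, -7, -5, -18]
  -12 vs larger child -5 at index 3, swap → [1, -5, -7, -12, -18]
extract-max → returns 1:
  remove root 1; move last element -18 to root → [-18, -5, -7, -12]
  -18 vs larger child -5 at index 1, swap → [-5, -18, -7, -12]
  -18 vs only child -12 at index 3, swap → [-5, -12, -7, -18]
extract-max → returns -5:
  remove root -5; move last element -18 to root → [-18, -12, -7]
  -18 vs larger child -7 at index 2, swap → [-7, -12, -18]
insert -10:
  append -10 at index 3 → [-7, -12, -18, -10]
  -10 > parent -12 at index 1, swap → [-7, -10, -18, -12]
extract-max → returns -7:
  remove root -7; move last element -12 to root → [-12, -10, -18]
  -12 vs larger child -10 at index 1, swap → [-10, -12, -18]
insert -9:
  append -9 at index 3 → [-10, -12, -18, -9]
  -9 > parent -12 at index 1, swap → [-10, -9, -18, -12]
  -9 > parent -10 at index 0, swap → [-9, -10, -18, -12]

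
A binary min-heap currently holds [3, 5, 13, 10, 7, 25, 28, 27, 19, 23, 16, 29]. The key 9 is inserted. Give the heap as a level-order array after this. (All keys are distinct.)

[3, 5, 9, 10, 7, 13, 28, 27, 19, 23, 16, 29, 25]

append 9 at index 12 → [3, 5, 13, 10, 7, 25, 28, 27, 19, 23, 16, 29, 9]
9 < parent 25 at index 5, swap → [3, 5, 13, 10, 7, 9, 28, 27, 19, 23, 16, 29, 25]
9 < parent 13 at index 2, swap → [3, 5, 9, 10, 7, 13, 28, 27, 19, 23, 16, 29, 25]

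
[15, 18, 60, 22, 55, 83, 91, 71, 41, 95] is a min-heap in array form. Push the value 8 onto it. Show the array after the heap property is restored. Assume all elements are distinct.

[8, 15, 60, 22, 18, 83, 91, 71, 41, 95, 55]

append 8 at index 10 → [15, 18, 60, 22, 55, 83, 91, 71, 41, 95, 8]
8 < parent 55 at index 4, swap → [15, 18, 60, 22, 8, 83, 91, 71, 41, 95, 55]
8 < parent 18 at index 1, swap → [15, 8, 60, 22, 18, 83, 91, 71, 41, 95, 55]
8 < parent 15 at index 0, swap → [8, 15, 60, 22, 18, 83, 91, 71, 41, 95, 55]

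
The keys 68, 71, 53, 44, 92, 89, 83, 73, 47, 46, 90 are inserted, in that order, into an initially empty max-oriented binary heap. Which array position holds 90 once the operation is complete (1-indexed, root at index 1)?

2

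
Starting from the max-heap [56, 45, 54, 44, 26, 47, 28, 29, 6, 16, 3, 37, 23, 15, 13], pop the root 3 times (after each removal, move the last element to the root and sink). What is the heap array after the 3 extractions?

extract-max #1 returns 56:
  remove root 56; move last element 13 to root → [13, 45, 54, 44, 26, 47, 28, 29, 6, 16, 3, 37, 23, 15]
  13 vs larger child 54 at index 2, swap → [54, 45, 13, 44, 26, 47, 28, 29, 6, 16, 3, 37, 23, 15]
  13 vs larger child 47 at index 5, swap → [54, 45, 47, 44, 26, 13, 28, 29, 6, 16, 3, 37, 23, 15]
  13 vs larger child 37 at index 11, swap → [54, 45, 47, 44, 26, 37, 28, 29, 6, 16, 3, 13, 23, 15]
extract-max #2 returns 54:
  remove root 54; move last element 15 to root → [15, 45, 47, 44, 26, 37, 28, 29, 6, 16, 3, 13, 23]
  15 vs larger child 47 at index 2, swap → [47, 45, 15, 44, 26, 37, 28, 29, 6, 16, 3, 13, 23]
  15 vs larger child 37 at index 5, swap → [47, 45, 37, 44, 26, 15, 28, 29, 6, 16, 3, 13, 23]
  15 vs larger child 23 at index 12, swap → [47, 45, 37, 44, 26, 23, 28, 29, 6, 16, 3, 13, 15]
extract-max #3 returns 47:
  remove root 47; move last element 15 to root → [15, 45, 37, 44, 26, 23, 28, 29, 6, 16, 3, 13]
  15 vs larger child 45 at index 1, swap → [45, 15, 37, 44, 26, 23, 28, 29, 6, 16, 3, 13]
  15 vs larger child 44 at index 3, swap → [45, 44, 37, 15, 26, 23, 28, 29, 6, 16, 3, 13]
  15 vs larger child 29 at index 7, swap → [45, 44, 37, 29, 26, 23, 28, 15, 6, 16, 3, 13]

[45, 44, 37, 29, 26, 23, 28, 15, 6, 16, 3, 13]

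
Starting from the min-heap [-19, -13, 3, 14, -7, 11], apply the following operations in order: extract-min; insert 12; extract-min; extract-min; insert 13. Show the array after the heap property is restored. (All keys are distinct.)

extract-min → returns -19:
  remove root -19; move last element 11 to root → [11, -13, 3, 14, -7]
  11 vs smaller child -13 at index 1, swap → [-13, 11, 3, 14, -7]
  11 vs smaller child -7 at index 4, swap → [-13, -7, 3, 14, 11]
insert 12:
  append 12 at index 5 → [-13, -7, 3, 14, 11, 12] (no swap needed)
extract-min → returns -13:
  remove root -13; move last element 12 to root → [12, -7, 3, 14, 11]
  12 vs smaller child -7 at index 1, swap → [-7, 12, 3, 14, 11]
  12 vs smaller child 11 at index 4, swap → [-7, 11, 3, 14, 12]
extract-min → returns -7:
  remove root -7; move last element 12 to root → [12, 11, 3, 14]
  12 vs smaller child 3 at index 2, swap → [3, 11, 12, 14]
insert 13:
  append 13 at index 4 → [3, 11, 12, 14, 13] (no swap needed)

[3, 11, 12, 14, 13]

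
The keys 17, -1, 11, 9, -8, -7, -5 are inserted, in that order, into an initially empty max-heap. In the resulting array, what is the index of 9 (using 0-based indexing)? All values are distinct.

1

Insert 17:
  append 17 at index 0 → [17] (no swap needed)
Insert -1:
  append -1 at index 1 → [17, -1] (no swap needed)
Insert 11:
  append 11 at index 2 → [17, -1, 11] (no swap needed)
Insert 9:
  append 9 at index 3 → [17, -1, 11, 9]
  9 > parent -1 at index 1, swap → [17, 9, 11, -1]
Insert -8:
  append -8 at index 4 → [17, 9, 11, -1, -8] (no swap needed)
Insert -7:
  append -7 at index 5 → [17, 9, 11, -1, -8, -7] (no swap needed)
Insert -5:
  append -5 at index 6 → [17, 9, 11, -1, -8, -7, -5] (no swap needed)
resulting array: [17, 9, 11, -1, -8, -7, -5]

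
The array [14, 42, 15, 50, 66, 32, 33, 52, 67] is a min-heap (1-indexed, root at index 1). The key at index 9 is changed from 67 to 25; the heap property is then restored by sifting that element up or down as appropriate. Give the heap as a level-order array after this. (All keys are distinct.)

[14, 25, 15, 42, 66, 32, 33, 52, 50]

set index 9 from 67 to 25 → [14, 42, 15, 50, 66, 32, 33, 52, 25]
25 < parent 50 at index 4, swap → [14, 42, 15, 25, 66, 32, 33, 52, 50]
25 < parent 42 at index 2, swap → [14, 25, 15, 42, 66, 32, 33, 52, 50]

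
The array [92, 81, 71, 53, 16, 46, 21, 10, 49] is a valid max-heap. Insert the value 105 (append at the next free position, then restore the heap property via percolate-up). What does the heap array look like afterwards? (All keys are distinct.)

[105, 92, 71, 53, 81, 46, 21, 10, 49, 16]

append 105 at index 9 → [92, 81, 71, 53, 16, 46, 21, 10, 49, 105]
105 > parent 16 at index 4, swap → [92, 81, 71, 53, 105, 46, 21, 10, 49, 16]
105 > parent 81 at index 1, swap → [92, 105, 71, 53, 81, 46, 21, 10, 49, 16]
105 > parent 92 at index 0, swap → [105, 92, 71, 53, 81, 46, 21, 10, 49, 16]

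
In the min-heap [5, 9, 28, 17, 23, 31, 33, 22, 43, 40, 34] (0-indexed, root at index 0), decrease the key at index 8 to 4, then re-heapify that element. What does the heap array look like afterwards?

[4, 5, 28, 9, 23, 31, 33, 22, 17, 40, 34]

set index 8 from 43 to 4 → [5, 9, 28, 17, 23, 31, 33, 22, 4, 40, 34]
4 < parent 17 at index 3, swap → [5, 9, 28, 4, 23, 31, 33, 22, 17, 40, 34]
4 < parent 9 at index 1, swap → [5, 4, 28, 9, 23, 31, 33, 22, 17, 40, 34]
4 < parent 5 at index 0, swap → [4, 5, 28, 9, 23, 31, 33, 22, 17, 40, 34]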